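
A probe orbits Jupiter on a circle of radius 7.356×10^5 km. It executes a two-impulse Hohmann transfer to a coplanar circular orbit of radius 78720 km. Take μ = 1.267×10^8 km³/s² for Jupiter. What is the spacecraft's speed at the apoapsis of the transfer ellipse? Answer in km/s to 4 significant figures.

v = 5.771 km/s

Semi-major axis of the transfer orbit: a_t = (7.356×10^5 + 78720)/2 = 4.0716×10^5 km.
At apoapsis, r = 7.356×10^5 km.
Vis-viva: v = √[μ(2/r − 1/a_t)] = √[1.267×10^8 × (2/7.356×10^5 − 1/4.0716×10^5)] = 5.771 km/s.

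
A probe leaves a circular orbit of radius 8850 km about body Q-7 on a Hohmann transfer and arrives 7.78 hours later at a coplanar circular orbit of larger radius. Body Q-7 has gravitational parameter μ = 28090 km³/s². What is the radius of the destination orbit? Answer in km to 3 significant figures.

Transfer time t = 7.78 hours = 28008 s, and t = π√(a_t³/μ).
So a_t = (μ t²/π²)^(1/3) = (28090 × (28008)² / π²)^(1/3) = 13070 km.
Since a_t = (r₁ + r₂)/2, r₂ = 2a_t − r₁ = 2×13070 − 8850 = 17290 km.

r₂ = 17300 km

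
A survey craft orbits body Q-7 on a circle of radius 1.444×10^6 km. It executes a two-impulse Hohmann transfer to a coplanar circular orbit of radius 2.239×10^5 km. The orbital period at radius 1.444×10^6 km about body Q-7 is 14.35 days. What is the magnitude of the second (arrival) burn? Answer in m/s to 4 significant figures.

Δv₂ = 5870 m/s

From Kepler's third law T² = 4π²r³/μ at r = 1.444×10^6 km, T = 14.35 days = 14.35 × 86400 s = 1.23984×10^6 s: μ = 4π²r³/T² = 7.73268×10^7 km³/s².
Transfer-ellipse semi-major axis a_t = (r₁ + r₂)/2 = (1.444×10^6 + 2.239×10^5)/2 = 8.3395×10^5 km.
Circular speed at r = 2.239×10^5 km: v_c = √(μ/r) = 18.58 km/s.
Vis-viva on the transfer ellipse at r = 2.239×10^5 km gives v_t = √[μ(2/r − 1/a_t)] = 24.45 km/s.
Δv₂ = |v_t − v_c| = |24.45 − 18.58| = 5.870 km/s.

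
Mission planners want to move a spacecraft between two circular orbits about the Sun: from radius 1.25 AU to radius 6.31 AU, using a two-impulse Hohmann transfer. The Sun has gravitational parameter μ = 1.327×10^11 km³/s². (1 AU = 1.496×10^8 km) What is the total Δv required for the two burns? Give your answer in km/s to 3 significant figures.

Δv = 12.8 km/s

In km: r₁ = 1.25 × 1.496×10^8 = 1.870×10^8 km; r₂ = 6.31 × 1.496×10^8 = 9.43976×10^8 km.
Transfer-ellipse semi-major axis a_t = (r₁ + r₂)/2 = (1.870×10^8 + 9.43976×10^8)/2 = 5.65488×10^8 km.
Circular speed at r₁: v₁ = √(μ/r₁) = √(1.327×10^11/1.870×10^8) = 26.639 km/s.
On the transfer ellipse at r₁, vis-viva gives v_p = √[μ(2/r₁ − 1/a_t)] = 34.418 km/s.
First burn Δv₁ = |v_p − v₁| = 7.779 km/s.
At r₂, v₂ = √(μ/r₂) = 11.856 km/s.
Transfer-orbit speed at r₂: v_a = √[μ(2/r₂ − 1/a_t)] = 6.8181 km/s.
Second burn Δv₂ = |v₂ − v_a| = 5.038 km/s.
Total Δv = Δv₁ + Δv₂ = 12.82 km/s.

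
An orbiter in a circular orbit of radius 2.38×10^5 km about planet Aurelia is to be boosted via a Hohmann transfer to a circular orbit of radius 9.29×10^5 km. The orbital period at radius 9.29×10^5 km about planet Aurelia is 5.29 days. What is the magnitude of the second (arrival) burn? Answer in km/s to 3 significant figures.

From Kepler's third law T² = 4π²r³/μ at r = 9.29×10^5 km, T = 5.29 days = 5.29 × 86400 s = 4.57056×10^5 s: μ = 4π²r³/T² = 1.51519×10^8 km³/s².
Semi-major axis of the transfer orbit: a_t = (2.380×10^5 + 9.290×10^5)/2 = 5.835×10^5 km.
Circular speed at r = 9.290×10^5 km: v_c = √(μ/r) = 12.771 km/s.
Vis-viva on the transfer ellipse at r = 9.290×10^5 km gives v_t = √[μ(2/r − 1/a_t)] = 8.1563 km/s.
Δv₂ = |v_t − v_c| = |8.1563 − 12.771| = 4.615 km/s.

Δv₂ = 4.61 km/s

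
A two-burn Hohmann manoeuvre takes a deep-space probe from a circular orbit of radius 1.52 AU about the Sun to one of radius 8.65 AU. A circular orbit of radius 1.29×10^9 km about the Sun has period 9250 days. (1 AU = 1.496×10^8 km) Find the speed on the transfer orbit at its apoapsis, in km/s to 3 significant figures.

v = 5.54 km/s

From Kepler's third law T² = 4π²r³/μ at r = 1.29×10^9 km, T = 9250 days = 9250 × 86400 s = 7.992×10^8 s: μ = 4π²r³/T² = 1.32684×10^11 km³/s².
In km: r₁ = 1.52 × 1.496×10^8 = 2.27392×10^8 km; r₂ = 8.65 × 1.496×10^8 = 1.29404×10^9 km.
The Hohmann ellipse has a_t = (r₁ + r₂)/2 = 7.60716×10^8 km.
At apoapsis, r = 1.29404×10^9 km.
Applying v² = μ(2/r − 1/a_t): v = 5.536 km/s.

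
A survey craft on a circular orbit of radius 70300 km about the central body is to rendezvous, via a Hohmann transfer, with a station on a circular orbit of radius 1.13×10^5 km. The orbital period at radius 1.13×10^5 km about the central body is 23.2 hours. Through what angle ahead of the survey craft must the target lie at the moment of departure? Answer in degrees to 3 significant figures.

From Kepler's third law T² = 4π²r³/μ at r = 1.13×10^5 km, T = 23.2 hours = 23.2 × 3600 s = 83520 s: μ = 4π²r³/T² = 8.16609×10^6 km³/s².
Transfer-ellipse semi-major axis a_t = (r₁ + r₂)/2 = (70300 + 1.130×10^5)/2 = 91650 km.
The half-period of the transfer ellipse is t = π√(a_t³/μ) = 30500 s.
Target angular speed ω₂ = √(μ/r₂³) = 7.523×10^-5 rad/s.
Angle swept by the target during transfer: ω₂·t = 2.295 rad = 131.5°.
Arrival is 180° from departure on the ellipse, so φ = 180° − 131.5° = 48.5°.

φ = 48.5°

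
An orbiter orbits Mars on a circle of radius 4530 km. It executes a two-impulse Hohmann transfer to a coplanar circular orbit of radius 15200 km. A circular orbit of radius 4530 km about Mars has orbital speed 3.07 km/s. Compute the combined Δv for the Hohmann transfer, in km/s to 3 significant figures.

Δv = 1.28 km/s

From the circular-orbit relation v² = μ/r at r = 4530 km: μ = v²r = (3.07)² × 4530 = 42694.8 km³/s².
Transfer-ellipse semi-major axis a_t = (r₁ + r₂)/2 = (4530 + 15200)/2 = 9865 km.
At r₁ the circular-orbit speed is v₁ = √(μ/r₁) = 3.0700 km/s.
On the transfer ellipse at r₁, vis-viva gives v_p = √[μ(2/r₁ − 1/a_t)] = 3.8108 km/s.
First burn Δv₁ = |v_p − v₁| = 0.7408 km/s.
Circular speed at r₂: v₂ = √(μ/r₂) = 1.6760 km/s.
Transfer-orbit speed at r₂: v_a = √[μ(2/r₂ − 1/a_t)] = 1.1357 km/s.
Second burn Δv₂ = |v₂ − v_a| = 0.5403 km/s.
Total Δv = Δv₁ + Δv₂ = 1.281 km/s.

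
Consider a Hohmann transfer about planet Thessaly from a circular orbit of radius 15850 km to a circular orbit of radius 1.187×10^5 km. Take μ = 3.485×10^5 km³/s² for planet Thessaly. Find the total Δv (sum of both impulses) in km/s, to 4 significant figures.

Δv = 2.421 km/s

Transfer-ellipse semi-major axis a_t = (r₁ + r₂)/2 = (15850 + 1.187×10^5)/2 = 67275 km.
At r₁ the circular-orbit speed is v₁ = √(μ/r₁) = 4.6891 km/s.
On the transfer ellipse at r₁, v² = μ(2/r − 1/a) gives v_p = √[μ(2/r₁ − 1/a_t)] = 6.2285 km/s.
First burn Δv₁ = |v_p − v₁| = 1.539 km/s.
At r₂, v₂ = √(μ/r₂) = 1.7135 km/s.
Transfer-orbit speed at r₂: v_a = √[μ(2/r₂ − 1/a_t)] = 0.83169 km/s.
Second burn Δv₂ = |v₂ − v_a| = 0.8818 km/s.
Δv = Δv₁ + Δv₂ = 1.539 + 0.8818 = 2.421 km/s.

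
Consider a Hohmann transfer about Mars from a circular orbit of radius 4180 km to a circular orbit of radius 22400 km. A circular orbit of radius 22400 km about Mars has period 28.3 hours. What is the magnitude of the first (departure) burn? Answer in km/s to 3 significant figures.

Δv₁ = 0.954 km/s

From Kepler's third law T² = 4π²r³/μ at r = 22400 km, T = 28.3 hours = 28.3 × 3600 s = 1.0188×10^5 s: μ = 4π²r³/T² = 42749.0 km³/s².
Semi-major axis of the transfer orbit: a_t = (4180 + 22400)/2 = 13290 km.
Circular speed at r = 4180 km: v_c = √(μ/r) = 3.1980 km/s.
Transfer-orbit speed at the same r (vis-viva, a = a_t): v_t = √[μ(2/r − 1/a_t)] = 4.1518 km/s.
Δv₁ = |v_t − v_c| = |4.1518 − 3.1980| = 0.9538 km/s.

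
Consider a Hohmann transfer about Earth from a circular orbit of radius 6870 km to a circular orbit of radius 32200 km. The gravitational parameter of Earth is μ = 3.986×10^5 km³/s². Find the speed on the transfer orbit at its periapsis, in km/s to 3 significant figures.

v = 9.78 km/s

Semi-major axis of the transfer orbit: a_t = (6870 + 32200)/2 = 19535 km.
At periapsis, r = 6870 km.
Vis-viva: v = √[μ(2/r − 1/a_t)] = √[3.986×10^5 × (2/6870 − 1/19535)] = 9.779 km/s.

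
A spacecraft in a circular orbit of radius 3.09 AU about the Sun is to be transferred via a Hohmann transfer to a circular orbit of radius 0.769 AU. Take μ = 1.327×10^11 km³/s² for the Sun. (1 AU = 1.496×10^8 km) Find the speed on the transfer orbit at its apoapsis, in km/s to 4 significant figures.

v = 10.70 km/s

In km: r₁ = 3.09 × 1.496×10^8 = 4.62264×10^8 km; r₂ = 0.769 × 1.496×10^8 = 1.150424×10^8 km.
The Hohmann ellipse has a_t = (r₁ + r₂)/2 = 2.886532×10^8 km.
The apoapsis of the transfer ellipse is at r = 4.62264×10^8 km.
From the vis-viva equation, v = √[μ(2/r − 1/a_t)] = 10.70 km/s.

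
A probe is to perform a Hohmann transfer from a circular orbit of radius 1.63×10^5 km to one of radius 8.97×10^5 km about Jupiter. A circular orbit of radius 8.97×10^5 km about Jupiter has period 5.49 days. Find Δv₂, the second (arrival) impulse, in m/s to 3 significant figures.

From Kepler's third law T² = 4π²r³/μ at r = 8.97×10^5 km, T = 5.49 days = 5.49 × 86400 s = 4.74336×10^5 s: μ = 4π²r³/T² = 1.26638×10^8 km³/s².
Transfer-ellipse semi-major axis a_t = (r₁ + r₂)/2 = (1.630×10^5 + 8.970×10^5)/2 = 5.300×10^5 km.
On the circular orbit at r = 8.970×10^5 km, v_c = √(μ/r) = 11.882 km/s.
Transfer-orbit speed at the same r (vis-viva, a = a_t): v_t = √[μ(2/r − 1/a_t)] = 6.5893 km/s.
Δv₂ = |v_t − v_c| = |6.5893 − 11.882| = 5.293 km/s.

Δv₂ = 5290 m/s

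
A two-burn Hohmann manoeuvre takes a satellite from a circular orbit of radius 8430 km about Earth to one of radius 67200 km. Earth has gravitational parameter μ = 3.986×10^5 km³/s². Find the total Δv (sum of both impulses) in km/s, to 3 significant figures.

The Hohmann ellipse has a_t = (r₁ + r₂)/2 = 37815 km.
At r₁ the circular-orbit speed is v₁ = √(μ/r₁) = 6.8763 km/s.
On the transfer ellipse at r₁, v² = μ(2/r − 1/a) gives v_p = √[μ(2/r₁ − 1/a_t)] = 9.1666 km/s.
First burn Δv₁ = |v_p − v₁| = 2.290 km/s.
Circular speed at r₂: v₂ = √(μ/r₂) = 2.4355 km/s.
Transfer-orbit speed at r₂: v_a = √[μ(2/r₂ − 1/a_t)] = 1.1499 km/s.
Second burn Δv₂ = |v₂ − v_a| = 1.286 km/s.
Δv = Δv₁ + Δv₂ = 2.290 + 1.286 = 3.576 km/s.

Δv = 3.58 km/s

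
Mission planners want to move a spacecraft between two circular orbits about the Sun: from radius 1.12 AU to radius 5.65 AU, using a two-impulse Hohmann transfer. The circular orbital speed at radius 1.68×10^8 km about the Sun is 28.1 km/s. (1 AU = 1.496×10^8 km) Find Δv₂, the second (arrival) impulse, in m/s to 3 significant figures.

From the circular-orbit relation v² = μ/r at r = 1.68×10^8 km: μ = v²r = (28.1)² × 1.68×10^8 = 1.32654×10^11 km³/s².
In km: r₁ = 1.12 × 1.496×10^8 = 1.67552×10^8 km; r₂ = 5.65 × 1.496×10^8 = 8.4524×10^8 km.
The Hohmann ellipse has a_t = (r₁ + r₂)/2 = 5.06396×10^8 km.
Circular speed at r = 8.4524×10^8 km: v_c = √(μ/r) = 12.528 km/s.
Transfer-orbit speed at the same r (vis-viva, a = a_t): v_t = √[μ(2/r − 1/a_t)] = 7.2061 km/s.
Δv₂ = |v_t − v_c| = |7.2061 − 12.528| = 5.322 km/s.

Δv₂ = 5320 m/s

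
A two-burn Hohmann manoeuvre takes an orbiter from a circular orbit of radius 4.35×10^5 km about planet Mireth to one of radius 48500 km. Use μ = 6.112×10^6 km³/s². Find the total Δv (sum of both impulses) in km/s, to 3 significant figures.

Δv = 5.90 km/s

The Hohmann ellipse has a_t = (r₁ + r₂)/2 = 2.4175×10^5 km.
Circular speed at r₁: v₁ = √(μ/r₁) = √(6.112×10^6/4.350×10^5) = 3.748 km/s.
Transfer-orbit speed at r₁ (vis-viva): v_a = √[μ(2/r₁ − 1/a_t)] = 1.679 km/s.
First burn Δv₁ = |v_a − v₁| = 2.069 km/s.
Circular speed at r₂: v₂ = √(μ/r₂) = 11.226 km/s.
Transfer-orbit speed at r₂: v_p = √[μ(2/r₂ − 1/a_t)] = 15.059 km/s.
Second burn Δv₂ = |v₂ − v_p| = 3.833 km/s.
Total Δv = Δv₁ + Δv₂ = 5.902 km/s.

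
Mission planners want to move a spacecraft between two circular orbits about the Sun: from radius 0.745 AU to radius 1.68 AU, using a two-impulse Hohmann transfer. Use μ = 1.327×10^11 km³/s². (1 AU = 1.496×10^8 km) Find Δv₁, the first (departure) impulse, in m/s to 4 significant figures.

Δv₁ = 6111 m/s

In km: r₁ = 0.745 × 1.496×10^8 = 1.11452×10^8 km; r₂ = 1.68 × 1.496×10^8 = 2.51328×10^8 km.
The Hohmann ellipse has a_t = (r₁ + r₂)/2 = 1.8139×10^8 km.
Circular speed at r = 1.11452×10^8 km: v_c = √(μ/r) = 34.506 km/s.
Transfer-orbit speed at the same r (vis-viva, a = a_t): v_t = √[μ(2/r − 1/a_t)] = 40.617 km/s.
Δv₁ = |v_t − v_c| = |40.617 − 34.506| = 6.111 km/s.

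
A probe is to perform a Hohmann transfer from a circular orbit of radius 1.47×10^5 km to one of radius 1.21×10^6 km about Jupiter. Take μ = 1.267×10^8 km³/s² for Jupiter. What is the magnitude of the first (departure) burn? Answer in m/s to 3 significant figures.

Transfer-ellipse semi-major axis a_t = (r₁ + r₂)/2 = (1.470×10^5 + 1.210×10^6)/2 = 6.785×10^5 km.
Circular speed at r = 1.470×10^5 km: v_c = √(μ/r) = 29.3582 km/s.
Transfer-orbit speed at the same r (vis-viva, a = a_t): v_t = √[μ(2/r − 1/a_t)] = 39.2055 km/s.
Δv₁ = |v_t − v_c| = |39.2055 − 29.3582| = 9.847 km/s.

Δv₁ = 9850 m/s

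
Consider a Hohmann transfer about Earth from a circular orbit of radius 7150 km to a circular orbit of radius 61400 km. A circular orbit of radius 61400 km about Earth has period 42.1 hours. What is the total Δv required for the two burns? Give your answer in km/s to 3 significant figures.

Δv = 3.91 km/s

From Kepler's third law T² = 4π²r³/μ at r = 61400 km, T = 42.1 hours = 42.1 × 3600 s = 1.5156×10^5 s: μ = 4π²r³/T² = 3.97828×10^5 km³/s².
Semi-major axis of the transfer orbit: a_t = (7150 + 61400)/2 = 34275 km.
Circular speed at r₁: v₁ = √(μ/r₁) = √(3.97828×10^5/7150) = 7.45924 km/s.
Transfer-orbit speed at r₁ (vis-viva): v_p = √[μ(2/r₁ − 1/a_t)] = 9.98367 km/s.
First burn Δv₁ = |v_p − v₁| = 2.524 km/s.
At r₂, v₂ = √(μ/r₂) = 2.5454 km/s.
Transfer-orbit speed at r₂: v_a = √[μ(2/r₂ − 1/a_t)] = 1.1626 km/s.
Second burn Δv₂ = |v₂ − v_a| = 1.383 km/s.
Total Δv = Δv₁ + Δv₂ = 3.907 km/s.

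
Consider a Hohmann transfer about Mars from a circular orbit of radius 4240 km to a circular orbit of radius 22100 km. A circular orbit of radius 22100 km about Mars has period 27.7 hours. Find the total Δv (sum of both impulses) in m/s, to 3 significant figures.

Δv = 1540 m/s

From Kepler's third law T² = 4π²r³/μ at r = 22100 km, T = 27.7 hours = 27.7 × 3600 s = 99720 s: μ = 4π²r³/T² = 42852.1 km³/s².
The Hohmann ellipse has a_t = (r₁ + r₂)/2 = 13170 km.
At r₁ the circular-orbit speed is v₁ = √(μ/r₁) = 3.1791 km/s.
On the transfer ellipse at r₁, v² = μ(2/r − 1/a) gives v_p = √[μ(2/r₁ − 1/a_t)] = 4.1182 km/s.
First burn Δv₁ = |v_p − v₁| = 0.93910 km/s.
Circular speed at r₂: v₂ = √(μ/r₂) = 1.392483 km/s.
Transfer-orbit speed at r₂: v_a = √[μ(2/r₂ − 1/a_t)] = 0.7900961 km/s.
Second burn Δv₂ = |v₂ − v_a| = 0.60239 km/s.
Total Δv = Δv₁ + Δv₂ = 1.541 km/s.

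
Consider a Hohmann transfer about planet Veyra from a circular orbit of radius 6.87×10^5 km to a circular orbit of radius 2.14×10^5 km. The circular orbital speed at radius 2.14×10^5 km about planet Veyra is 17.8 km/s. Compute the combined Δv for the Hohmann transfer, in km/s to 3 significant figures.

Δv = 7.27 km/s

From the circular-orbit relation v² = μ/r at r = 2.14×10^5 km: μ = v²r = (17.8)² × 2.14×10^5 = 6.78038×10^7 km³/s².
Semi-major axis of the transfer orbit: a_t = (6.870×10^5 + 2.140×10^5)/2 = 4.505×10^5 km.
At r₁ the circular-orbit speed is v₁ = √(μ/r₁) = 9.93456 km/s.
On the transfer ellipse at r₁, v² = μ(2/r − 1/a) gives v_a = √[μ(2/r₁ − 1/a_t)] = 6.84712 km/s.
First burn Δv₁ = |v_a − v₁| = 3.0874 km/s.
Circular speed at r₂: v₂ = √(μ/r₂) = 17.8000 km/s.
Transfer-orbit speed at r₂: v_p = √[μ(2/r₂ − 1/a_t)] = 21.9812 km/s.
Second burn Δv₂ = |v₂ − v_p| = 4.1812 km/s.
Δv = Δv₁ + Δv₂ = 3.0874 + 4.1812 = 7.269 km/s.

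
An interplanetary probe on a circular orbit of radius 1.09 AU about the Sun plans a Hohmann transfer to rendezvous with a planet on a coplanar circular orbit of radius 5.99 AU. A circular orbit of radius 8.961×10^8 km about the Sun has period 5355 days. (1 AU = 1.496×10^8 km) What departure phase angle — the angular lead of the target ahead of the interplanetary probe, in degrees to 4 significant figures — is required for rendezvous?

From Kepler's third law T² = 4π²r³/μ at r = 8.961×10^8 km, T = 5355 days = 5355 × 86400 s = 4.62672×10^8 s: μ = 4π²r³/T² = 1.32704×10^11 km³/s².
In km: r₁ = 1.09 × 1.496×10^8 = 1.63064×10^8 km; r₂ = 5.99 × 1.496×10^8 = 8.96104×10^8 km.
The Hohmann ellipse has a_t = (r₁ + r₂)/2 = 5.29584×10^8 km.
The half-period of the transfer ellipse is t = π√(a_t³/μ) = 1.051×10^8 s.
Target angular speed ω₂ = √(μ/r₂³) = 1.358×10^-8 rad/s.
Angle swept by the target during transfer: ω₂·t = 1.4273 rad = 81.78°.
The interplanetary probe traverses 180° on the transfer ellipse, so the target must lead by 180° − 81.78° = 98.22°.

φ = 98.22°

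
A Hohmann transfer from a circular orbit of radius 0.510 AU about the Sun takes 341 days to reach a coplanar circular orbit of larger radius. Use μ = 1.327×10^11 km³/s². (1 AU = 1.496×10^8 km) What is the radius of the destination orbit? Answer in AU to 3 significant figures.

In km: r₁ = 0.510 × 1.496×10^8 = 7.6296×10^7 km.
Transfer time t = 341 days = 2.94624×10^7 s, and t = π√(a_t³/μ).
So a_t = (μ t²/π²)^(1/3) = (1.327×10^11 × (2.94624×10^7)² / π²)^(1/3) = 2.2683×10^8 km.
Since a_t = (r₁ + r₂)/2, r₂ = 2a_t − r₁ = 2×2.2683×10^8 − 7.6296×10^7 = 3.77364×10^8 km.
In AU: r₂ = 3.77364×10^8 / 1.496×10^8 = 2.52 AU.

r₂ = 2.52 AU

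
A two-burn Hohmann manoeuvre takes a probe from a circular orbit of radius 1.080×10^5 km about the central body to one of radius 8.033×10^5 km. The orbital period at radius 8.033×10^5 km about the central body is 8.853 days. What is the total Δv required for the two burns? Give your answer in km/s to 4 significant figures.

From Kepler's third law T² = 4π²r³/μ at r = 8.033×10^5 km, T = 8.853 days = 8.853 × 86400 s = 7.648992×10^5 s: μ = 4π²r³/T² = 3.49772×10^7 km³/s².
The Hohmann ellipse has a_t = (r₁ + r₂)/2 = 4.5565×10^5 km.
Circular speed at r₁: v₁ = √(μ/r₁) = √(3.49772×10^7/1.080×10^5) = 17.996 km/s.
On the transfer ellipse at r₁, vis-viva equation gives v_p = √[μ(2/r₁ − 1/a_t)] = 23.895 km/s.
First burn Δv₁ = |v_p − v₁| = 5.899 km/s.
Circular speed at r₂: v₂ = √(μ/r₂) = 6.599 km/s.
Transfer-orbit speed at r₂: v_a = √[μ(2/r₂ − 1/a_t)] = 3.213 km/s.
Second burn Δv₂ = |v₂ − v_a| = 3.386 km/s.
Total Δv = Δv₁ + Δv₂ = 9.285 km/s.

Δv = 9.285 km/s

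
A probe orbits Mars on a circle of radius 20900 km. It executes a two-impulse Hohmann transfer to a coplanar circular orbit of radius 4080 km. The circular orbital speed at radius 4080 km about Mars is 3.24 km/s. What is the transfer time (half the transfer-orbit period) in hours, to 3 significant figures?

From the circular-orbit relation v² = μ/r at r = 4080 km: μ = v²r = (3.24)² × 4080 = 42830.2 km³/s².
The Hohmann ellipse has a_t = (r₁ + r₂)/2 = 12490 km.
Half the transfer-orbit period gives t = π√(a_t³/μ) = 21190 s.
Converting: 21190 s ÷ 3600 s/hour = 5.89 hours.

t = 5.89 hours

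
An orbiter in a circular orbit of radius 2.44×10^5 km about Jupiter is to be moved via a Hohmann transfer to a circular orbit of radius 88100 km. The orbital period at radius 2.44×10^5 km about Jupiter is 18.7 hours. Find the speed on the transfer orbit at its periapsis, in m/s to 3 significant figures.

From Kepler's third law T² = 4π²r³/μ at r = 2.44×10^5 km, T = 18.7 hours = 18.7 × 3600 s = 67320 s: μ = 4π²r³/T² = 1.26544×10^8 km³/s².
Semi-major axis of the transfer orbit: a_t = (2.440×10^5 + 88100)/2 = 1.6605×10^5 km.
The periapsis of the transfer ellipse is at r = 88100 km.
Vis-viva: v = √[μ(2/r − 1/a_t)] = √[1.26544×10^8 × (2/88100 − 1/1.6605×10^5)] = 45.94 km/s.

v = 45900 m/s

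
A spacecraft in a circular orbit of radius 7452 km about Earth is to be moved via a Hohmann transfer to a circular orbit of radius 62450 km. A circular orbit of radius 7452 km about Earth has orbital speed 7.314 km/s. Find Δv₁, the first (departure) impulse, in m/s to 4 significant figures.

Δv₁ = 2463 m/s

From the circular-orbit relation v² = μ/r at r = 7452 km: μ = v²r = (7.314)² × 7452 = 3.98642×10^5 km³/s².
Semi-major axis of the transfer orbit: a_t = (7452 + 62450)/2 = 34951 km.
Circular speed at r = 7452 km: v_c = √(μ/r) = 7.314 km/s.
Transfer-orbit speed at the same r (vis-viva, a = a_t): v_t = √[μ(2/r − 1/a_t)] = 9.777 km/s.
Δv₁ = |v_t − v_c| = |9.777 − 7.314| = 2.463 km/s.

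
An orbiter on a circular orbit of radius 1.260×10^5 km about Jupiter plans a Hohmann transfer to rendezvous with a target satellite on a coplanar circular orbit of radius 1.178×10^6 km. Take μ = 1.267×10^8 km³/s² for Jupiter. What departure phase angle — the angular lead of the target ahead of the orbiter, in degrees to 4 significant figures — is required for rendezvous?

The Hohmann ellipse has a_t = (r₁ + r₂)/2 = 6.520×10^5 km.
The half-period of the transfer ellipse is t = π√(a_t³/μ) = 1.4694×10^5 s.
Target angular speed ω₂ = √(μ/r₂³) = 8.8038×10^-6 rad/s.
Angle swept by the target during transfer: ω₂·t = 1.2936 rad = 74.12°.
Arrival is 180° from departure on the ellipse, so φ = 180° − 74.12° = 105.9°.

φ = 105.9°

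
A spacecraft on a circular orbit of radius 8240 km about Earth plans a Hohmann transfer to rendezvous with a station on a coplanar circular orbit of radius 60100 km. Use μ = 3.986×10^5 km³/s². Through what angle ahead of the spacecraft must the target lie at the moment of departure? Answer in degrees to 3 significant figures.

Semi-major axis of the transfer orbit: a_t = (8240 + 60100)/2 = 34170 km.
The half-period of the transfer ellipse is t = π√(a_t³/μ) = 31430 s.
Target angular speed ω₂ = √(μ/r₂³) = 4.285×10^-5 rad/s.
Angle swept by the target during transfer: ω₂·t = 1.3468 rad = 77.17°.
The spacecraft traverses 180° on the transfer ellipse, so the target must lead by 180° − 77.17° = 103°.

φ = 103°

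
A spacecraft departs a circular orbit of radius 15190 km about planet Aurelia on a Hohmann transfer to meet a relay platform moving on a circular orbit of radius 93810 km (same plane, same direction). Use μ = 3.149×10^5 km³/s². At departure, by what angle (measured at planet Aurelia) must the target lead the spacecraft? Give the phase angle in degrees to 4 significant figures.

φ = 100.3°

Semi-major axis of the transfer orbit: a_t = (15190 + 93810)/2 = 54500 km.
Transfer time t = π√(a_t³/μ) = 71229.2 s.
The target's mean motion on its circular orbit is ω₂ = √(μ/r₂³) = 1.95305×10^-5 rad/s.
Angle swept by the target during transfer: ω₂·t = 1.39114 rad = 79.71°.
The spacecraft traverses 180° on the transfer ellipse, so the target must lead by 180° − 79.71° = 100.3°.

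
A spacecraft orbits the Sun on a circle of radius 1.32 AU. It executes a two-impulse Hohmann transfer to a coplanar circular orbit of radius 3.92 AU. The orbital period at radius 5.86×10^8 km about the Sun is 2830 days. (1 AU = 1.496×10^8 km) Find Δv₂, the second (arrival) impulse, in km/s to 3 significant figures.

Δv₂ = 4.37 km/s

From Kepler's third law T² = 4π²r³/μ at r = 5.86×10^8 km, T = 2830 days = 2830 × 86400 s = 2.44512×10^8 s: μ = 4π²r³/T² = 1.32878×10^11 km³/s².
In km: r₁ = 1.32 × 1.496×10^8 = 1.97472×10^8 km; r₂ = 3.92 × 1.496×10^8 = 5.86432×10^8 km.
Semi-major axis of the transfer orbit: a_t = (1.97472×10^8 + 5.86432×10^8)/2 = 3.91952×10^8 km.
Circular speed at r = 5.86432×10^8 km: v_c = √(μ/r) = 15.0528 km/s.
Transfer-orbit speed at the same r (vis-viva, a = a_t): v_t = √[μ(2/r − 1/a_t)] = 10.6845 km/s.
Δv₂ = |v_t − v_c| = |10.6845 − 15.0528| = 4.368 km/s.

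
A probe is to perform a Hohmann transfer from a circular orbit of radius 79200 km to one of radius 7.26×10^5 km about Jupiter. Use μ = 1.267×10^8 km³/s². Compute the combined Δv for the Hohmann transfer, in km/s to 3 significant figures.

Δv = 21.1 km/s

The Hohmann ellipse has a_t = (r₁ + r₂)/2 = 4.026×10^5 km.
At r₁ the circular-orbit speed is v₁ = √(μ/r₁) = 40.00 km/s.
Transfer-orbit speed at r₁ (vis-viva equation): v_p = √[μ(2/r₁ − 1/a_t)] = 53.71 km/s.
First burn Δv₁ = |v_p − v₁| = 13.71 km/s.
At r₂, v₂ = √(μ/r₂) = 13.21 km/s.
Transfer-orbit speed at r₂: v_a = √[μ(2/r₂ − 1/a_t)] = 5.859 km/s.
Second burn Δv₂ = |v₂ − v_a| = 7.351 km/s.
Δv = Δv₁ + Δv₂ = 13.71 + 7.351 = 21.06 km/s.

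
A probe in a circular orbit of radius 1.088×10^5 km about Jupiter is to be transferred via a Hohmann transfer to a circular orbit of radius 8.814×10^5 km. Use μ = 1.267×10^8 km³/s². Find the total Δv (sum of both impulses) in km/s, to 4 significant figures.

Δv = 17.78 km/s

The Hohmann ellipse has a_t = (r₁ + r₂)/2 = 4.951×10^5 km.
Circular speed at r₁: v₁ = √(μ/r₁) = √(1.267×10^8/1.088×10^5) = 34.125 km/s.
On the transfer ellipse at r₁, v² = μ(2/r − 1/a) gives v_p = √[μ(2/r₁ − 1/a_t)] = 45.532 km/s.
First burn Δv₁ = |v_p − v₁| = 11.41 km/s.
Circular speed at r₂: v₂ = √(μ/r₂) = 11.9895 km/s.
Transfer-orbit speed at r₂: v_a = √[μ(2/r₂ − 1/a_t)] = 5.62043 km/s.
Second burn Δv₂ = |v₂ − v_a| = 6.369 km/s.
Δv = Δv₁ + Δv₂ = 11.41 + 6.369 = 17.78 km/s.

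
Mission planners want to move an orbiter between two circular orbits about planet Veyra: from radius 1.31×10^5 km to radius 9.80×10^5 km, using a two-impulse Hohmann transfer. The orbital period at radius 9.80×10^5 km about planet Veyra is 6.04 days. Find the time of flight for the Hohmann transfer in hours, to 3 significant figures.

t = 30.9 hours

From Kepler's third law T² = 4π²r³/μ at r = 9.80×10^5 km, T = 6.04 days = 6.04 × 86400 s = 5.21856×10^5 s: μ = 4π²r³/T² = 1.36438×10^8 km³/s².
Transfer-ellipse semi-major axis a_t = (r₁ + r₂)/2 = (1.310×10^5 + 9.800×10^5)/2 = 5.555×10^5 km.
Half the transfer-orbit period gives t = π√(a_t³/μ) = 1.114×10^5 s.
Converting: 1.114×10^5 s ÷ 3600 s/hour = 30.9 hours.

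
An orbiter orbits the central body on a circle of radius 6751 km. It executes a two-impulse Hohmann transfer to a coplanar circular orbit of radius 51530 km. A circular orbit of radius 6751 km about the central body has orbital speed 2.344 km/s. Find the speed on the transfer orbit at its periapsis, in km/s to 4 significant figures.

v = 3.117 km/s

From the circular-orbit relation v² = μ/r at r = 6751 km: μ = v²r = (2.344)² × 6751 = 37092.3 km³/s².
Transfer-ellipse semi-major axis a_t = (r₁ + r₂)/2 = (6751 + 51530)/2 = 29140.5 km.
The periapsis of the transfer ellipse is at r = 6751 km.
Vis-viva: v = √[μ(2/r − 1/a_t)] = √[37092.3 × (2/6751 − 1/29140.5)] = 3.117 km/s.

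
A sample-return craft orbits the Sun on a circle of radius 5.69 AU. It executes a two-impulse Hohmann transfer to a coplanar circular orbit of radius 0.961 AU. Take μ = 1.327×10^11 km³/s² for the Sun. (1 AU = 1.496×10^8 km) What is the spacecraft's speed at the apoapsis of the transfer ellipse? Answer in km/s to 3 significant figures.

In km: r₁ = 5.69 × 1.496×10^8 = 8.51224×10^8 km; r₂ = 0.961 × 1.496×10^8 = 1.437656×10^8 km.
Transfer-ellipse semi-major axis a_t = (r₁ + r₂)/2 = (8.51224×10^8 + 1.437656×10^8)/2 = 4.974948×10^8 km.
At apoapsis, r = 8.51224×10^8 km.
Applying v² = μ(2/r − 1/a_t): v = 6.712 km/s.

v = 6.71 km/s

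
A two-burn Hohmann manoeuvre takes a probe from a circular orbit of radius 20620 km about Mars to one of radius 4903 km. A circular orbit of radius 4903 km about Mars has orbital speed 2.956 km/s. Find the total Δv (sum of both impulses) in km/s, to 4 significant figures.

Δv = 1.349 km/s

From the circular-orbit relation v² = μ/r at r = 4903 km: μ = v²r = (2.956)² × 4903 = 42842.1 km³/s².
The Hohmann ellipse has a_t = (r₁ + r₂)/2 = 12761.5 km.
At r₁ the circular-orbit speed is v₁ = √(μ/r₁) = 1.44142 km/s.
Transfer-orbit speed at r₁ (vis-viva): v_a = √[μ(2/r₁ − 1/a_t)] = 0.893452 km/s.
First burn Δv₁ = |v_a − v₁| = 0.54797 km/s.
At r₂, v₂ = √(μ/r₂) = 2.95600 km/s.
Transfer-orbit speed at r₂: v_p = √[μ(2/r₂ − 1/a_t)] = 3.75749 km/s.
Second burn Δv₂ = |v₂ − v_p| = 0.80149 km/s.
Total Δv = Δv₁ + Δv₂ = 1.349 km/s.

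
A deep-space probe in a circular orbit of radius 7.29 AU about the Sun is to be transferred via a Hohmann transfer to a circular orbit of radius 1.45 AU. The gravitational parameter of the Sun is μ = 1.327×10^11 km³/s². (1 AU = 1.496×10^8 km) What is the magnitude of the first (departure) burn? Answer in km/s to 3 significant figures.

In km: r₁ = 7.29 × 1.496×10^8 = 1.090584×10^9 km; r₂ = 1.45 × 1.496×10^8 = 2.1692×10^8 km.
The Hohmann ellipse has a_t = (r₁ + r₂)/2 = 6.53752×10^8 km.
On the circular orbit at r = 1.090584×10^9 km, v_c = √(μ/r) = 11.031 km/s.
Transfer-orbit speed at the same r (vis-viva, a = a_t): v_t = √[μ(2/r − 1/a_t)] = 6.3540 km/s.
Δv₁ = |v_t − v_c| = |6.3540 − 11.031| = 4.677 km/s.

Δv₁ = 4.68 km/s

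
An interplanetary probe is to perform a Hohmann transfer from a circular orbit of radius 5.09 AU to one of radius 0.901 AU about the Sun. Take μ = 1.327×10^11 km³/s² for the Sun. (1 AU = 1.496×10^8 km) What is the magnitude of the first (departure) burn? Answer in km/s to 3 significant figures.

In km: r₁ = 5.09 × 1.496×10^8 = 7.61464×10^8 km; r₂ = 0.901 × 1.496×10^8 = 1.347896×10^8 km.
Transfer-ellipse semi-major axis a_t = (r₁ + r₂)/2 = (7.61464×10^8 + 1.347896×10^8)/2 = 4.481268×10^8 km.
Circular speed at r = 7.61464×10^8 km: v_c = √(μ/r) = 13.201 km/s.
Transfer-orbit speed at the same r (vis-viva, a = a_t): v_t = √[μ(2/r − 1/a_t)] = 7.2400 km/s.
Δv₁ = |v_t − v_c| = |7.2400 − 13.201| = 5.961 km/s.

Δv₁ = 5.96 km/s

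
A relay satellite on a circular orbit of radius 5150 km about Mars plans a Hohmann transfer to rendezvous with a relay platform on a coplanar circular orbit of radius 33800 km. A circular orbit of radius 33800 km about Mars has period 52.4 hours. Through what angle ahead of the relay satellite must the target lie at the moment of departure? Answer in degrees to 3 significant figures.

φ = 101°

From Kepler's third law T² = 4π²r³/μ at r = 33800 km, T = 52.4 hours = 52.4 × 3600 s = 1.8864×10^5 s: μ = 4π²r³/T² = 42839.3 km³/s².
Transfer-ellipse semi-major axis a_t = (r₁ + r₂)/2 = (5150 + 33800)/2 = 19475 km.
Transfer time t = π√(a_t³/μ) = 41251.994 s.
The target's mean motion on its circular orbit is ω₂ = √(μ/r₂³) = 3.3307810×10^-5 rad/s.
Angle swept by the target during transfer: ω₂·t = 1.374014 rad = 78.73°.
The relay satellite traverses 180° on the transfer ellipse, so the target must lead by 180° − 78.73° = 101°.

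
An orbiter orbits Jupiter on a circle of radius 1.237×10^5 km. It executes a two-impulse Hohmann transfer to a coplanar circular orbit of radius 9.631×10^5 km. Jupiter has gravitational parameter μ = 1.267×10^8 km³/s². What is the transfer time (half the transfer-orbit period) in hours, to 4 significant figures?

t = 31.06 hours

Transfer-ellipse semi-major axis a_t = (r₁ + r₂)/2 = (1.237×10^5 + 9.631×10^5)/2 = 5.434×10^5 km.
Half the transfer-orbit period gives t = π√(a_t³/μ) = 1.118×10^5 s.
Converting: 1.118×10^5 s ÷ 3600 s/hour = 31.06 hours.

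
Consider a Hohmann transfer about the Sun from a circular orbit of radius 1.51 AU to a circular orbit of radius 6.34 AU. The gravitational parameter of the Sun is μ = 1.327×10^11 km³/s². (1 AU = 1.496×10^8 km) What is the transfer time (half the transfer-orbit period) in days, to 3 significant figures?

t = 1420 days

In km: r₁ = 1.51 × 1.496×10^8 = 2.25896×10^8 km; r₂ = 6.34 × 1.496×10^8 = 9.48464×10^8 km.
The Hohmann ellipse has a_t = (r₁ + r₂)/2 = 5.8718×10^8 km.
Half the transfer-orbit period gives t = π√(a_t³/μ) = 1.227×10^8 s.
Converting: 1.227×10^8 s ÷ 86400 s/day = 1420 days.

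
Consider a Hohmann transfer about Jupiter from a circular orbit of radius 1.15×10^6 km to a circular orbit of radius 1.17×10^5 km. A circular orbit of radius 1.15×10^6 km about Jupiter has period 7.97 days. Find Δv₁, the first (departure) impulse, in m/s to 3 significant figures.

From Kepler's third law T² = 4π²r³/μ at r = 1.15×10^6 km, T = 7.97 days = 7.97 × 86400 s = 6.88608×10^5 s: μ = 4π²r³/T² = 1.26622×10^8 km³/s².
Semi-major axis of the transfer orbit: a_t = (1.150×10^6 + 1.170×10^5)/2 = 6.335×10^5 km.
Circular speed at r = 1.150×10^6 km: v_c = √(μ/r) = 10.4931 km/s.
Vis-viva on the transfer ellipse at r = 1.150×10^6 km gives v_t = √[μ(2/r − 1/a_t)] = 4.50947 km/s.
Δv₁ = |v_t − v_c| = |4.50947 − 10.4931| = 5.984 km/s.

Δv₁ = 5980 m/s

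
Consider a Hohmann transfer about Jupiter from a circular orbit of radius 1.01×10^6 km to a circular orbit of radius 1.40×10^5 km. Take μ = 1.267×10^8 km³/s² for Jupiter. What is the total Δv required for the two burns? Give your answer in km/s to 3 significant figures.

Δv = 15.5 km/s

Transfer-ellipse semi-major axis a_t = (r₁ + r₂)/2 = (1.010×10^6 + 1.400×10^5)/2 = 5.750×10^5 km.
At r₁ the circular-orbit speed is v₁ = √(μ/r₁) = 11.2002 km/s.
Transfer-orbit speed at r₁ (vis-viva equation): v_a = √[μ(2/r₁ − 1/a_t)] = 5.52660 km/s.
First burn Δv₁ = |v_a − v₁| = 5.674 km/s.
Circular speed at r₂: v₂ = √(μ/r₂) = 30.083 km/s.
Transfer-orbit speed at r₂: v_p = √[μ(2/r₂ − 1/a_t)] = 39.870 km/s.
Second burn Δv₂ = |v₂ − v_p| = 9.787 km/s.
Δv = Δv₁ + Δv₂ = 5.674 + 9.787 = 15.46 km/s.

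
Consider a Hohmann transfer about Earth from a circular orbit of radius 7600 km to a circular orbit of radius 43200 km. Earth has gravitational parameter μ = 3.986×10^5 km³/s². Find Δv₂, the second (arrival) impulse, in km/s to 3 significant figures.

Δv₂ = 1.38 km/s

Semi-major axis of the transfer orbit: a_t = (7600 + 43200)/2 = 25400 km.
On the circular orbit at r = 43200 km, v_c = √(μ/r) = 3.038 km/s.
Transfer-orbit speed at the same r (vis-viva, a = a_t): v_t = √[μ(2/r − 1/a_t)] = 1.662 km/s.
Δv₂ = |v_t − v_c| = |1.662 − 3.038| = 1.376 km/s.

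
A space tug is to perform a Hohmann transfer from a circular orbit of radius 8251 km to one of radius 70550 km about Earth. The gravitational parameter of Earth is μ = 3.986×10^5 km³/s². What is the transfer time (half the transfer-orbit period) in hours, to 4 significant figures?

t = 10.81 hours

Semi-major axis of the transfer orbit: a_t = (8251 + 70550)/2 = 39400.5 km.
Transfer time t = π√(a_t³/μ) = π√((39400.5)³ / 3.986×10^5) = 38920 s.
Converting: 38920 s ÷ 3600 s/hour = 10.81 hours.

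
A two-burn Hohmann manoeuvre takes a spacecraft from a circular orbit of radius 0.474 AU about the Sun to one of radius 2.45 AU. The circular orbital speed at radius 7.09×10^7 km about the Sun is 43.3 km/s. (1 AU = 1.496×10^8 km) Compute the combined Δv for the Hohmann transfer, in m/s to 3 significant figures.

Δv = 21000 m/s

From the circular-orbit relation v² = μ/r at r = 7.09×10^7 km: μ = v²r = (43.3)² × 7.09×10^7 = 1.32930×10^11 km³/s².
In km: r₁ = 0.474 × 1.496×10^8 = 7.09104×10^7 km; r₂ = 2.45 × 1.496×10^8 = 3.6652×10^8 km.
The Hohmann ellipse has a_t = (r₁ + r₂)/2 = 2.187152×10^8 km.
Circular speed at r₁: v₁ = √(μ/r₁) = √(1.32930×10^11/7.09104×10^7) = 43.30 km/s.
Transfer-orbit speed at r₁ (vis-viva): v_p = √[μ(2/r₁ − 1/a_t)] = 56.05 km/s.
First burn Δv₁ = |v_p − v₁| = 12.75 km/s.
At r₂, v₂ = √(μ/r₂) = 19.04 km/s.
Transfer-orbit speed at r₂: v_a = √[μ(2/r₂ − 1/a_t)] = 10.84 km/s.
Second burn Δv₂ = |v₂ − v_a| = 8.200 km/s.
Δv = Δv₁ + Δv₂ = 12.75 + 8.200 = 20.95 km/s.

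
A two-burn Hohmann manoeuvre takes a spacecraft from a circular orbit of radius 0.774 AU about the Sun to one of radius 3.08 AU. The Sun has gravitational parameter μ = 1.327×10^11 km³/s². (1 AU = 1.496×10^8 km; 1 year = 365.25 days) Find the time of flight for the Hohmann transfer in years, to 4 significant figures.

t = 1.338 years

In km: r₁ = 0.774 × 1.496×10^8 = 1.157904×10^8 km; r₂ = 3.08 × 1.496×10^8 = 4.60768×10^8 km.
The Hohmann ellipse has a_t = (r₁ + r₂)/2 = 2.882792×10^8 km.
By Kepler's third law the transfer-orbit period is T = 2π√(a_t³/μ), so t = T/2 = 4.221×10^7 s.
Converting: 4.221×10^7 s ÷ 3.15576×10^7 s/year (365.25 × 86400) = 1.338 years.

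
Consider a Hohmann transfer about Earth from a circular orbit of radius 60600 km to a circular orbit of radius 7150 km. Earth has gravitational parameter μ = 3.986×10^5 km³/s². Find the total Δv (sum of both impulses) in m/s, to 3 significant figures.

Semi-major axis of the transfer orbit: a_t = (60600 + 7150)/2 = 33875 km.
Circular speed at r₁: v₁ = √(μ/r₁) = √(3.986×10^5/60600) = 2.5647 km/s.
Transfer-orbit speed at r₁ (v² = μ(2/r − 1/a)): v_a = √[μ(2/r₁ − 1/a_t)] = 1.1783 km/s.
First burn Δv₁ = |v_a − v₁| = 1.386 km/s.
At r₂, v₂ = √(μ/r₂) = 7.466 km/s.
Transfer-orbit speed at r₂: v_p = √[μ(2/r₂ − 1/a_t)] = 9.986 km/s.
Second burn Δv₂ = |v₂ − v_p| = 2.520 km/s.
Δv = Δv₁ + Δv₂ = 1.386 + 2.520 = 3.906 km/s.

Δv = 3910 m/s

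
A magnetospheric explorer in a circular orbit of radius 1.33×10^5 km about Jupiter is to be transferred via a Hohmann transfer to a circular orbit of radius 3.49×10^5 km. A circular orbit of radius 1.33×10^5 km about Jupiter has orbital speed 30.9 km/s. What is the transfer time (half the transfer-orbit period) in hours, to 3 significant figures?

t = 9.16 hours

From the circular-orbit relation v² = μ/r at r = 1.33×10^5 km: μ = v²r = (30.9)² × 1.33×10^5 = 1.26990×10^8 km³/s².
The Hohmann ellipse has a_t = (r₁ + r₂)/2 = 2.410×10^5 km.
Half the transfer-orbit period gives t = π√(a_t³/μ) = 32980 s.
Converting: 32980 s ÷ 3600 s/hour = 9.16 hours.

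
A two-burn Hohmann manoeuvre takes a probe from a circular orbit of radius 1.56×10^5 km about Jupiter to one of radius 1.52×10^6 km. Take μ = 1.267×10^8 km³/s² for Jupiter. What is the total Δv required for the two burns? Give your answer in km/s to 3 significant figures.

Transfer-ellipse semi-major axis a_t = (r₁ + r₂)/2 = (1.560×10^5 + 1.520×10^6)/2 = 8.380×10^5 km.
Circular speed at r₁: v₁ = √(μ/r₁) = √(1.267×10^8/1.560×10^5) = 28.499 km/s.
On the transfer ellipse at r₁, vis-viva gives v_p = √[μ(2/r₁ − 1/a_t)] = 38.382 km/s.
First burn Δv₁ = |v_p − v₁| = 9.883 km/s.
Circular speed at r₂: v₂ = √(μ/r₂) = 9.130 km/s.
Transfer-orbit speed at r₂: v_a = √[μ(2/r₂ − 1/a_t)] = 3.939 km/s.
Second burn Δv₂ = |v₂ − v_a| = 5.191 km/s.
Δv = Δv₁ + Δv₂ = 9.883 + 5.191 = 15.07 km/s.

Δv = 15.1 km/s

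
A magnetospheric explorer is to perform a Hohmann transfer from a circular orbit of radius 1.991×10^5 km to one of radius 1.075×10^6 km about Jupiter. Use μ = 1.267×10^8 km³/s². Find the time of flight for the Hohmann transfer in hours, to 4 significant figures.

Transfer-ellipse semi-major axis a_t = (r₁ + r₂)/2 = (1.991×10^5 + 1.075×10^6)/2 = 6.3705×10^5 km.
By Kepler's third law the transfer-orbit period is T = 2π√(a_t³/μ), so t = T/2 = 1.419×10^5 s.
Converting: 1.419×10^5 s ÷ 3600 s/hour = 39.42 hours.

t = 39.42 hours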